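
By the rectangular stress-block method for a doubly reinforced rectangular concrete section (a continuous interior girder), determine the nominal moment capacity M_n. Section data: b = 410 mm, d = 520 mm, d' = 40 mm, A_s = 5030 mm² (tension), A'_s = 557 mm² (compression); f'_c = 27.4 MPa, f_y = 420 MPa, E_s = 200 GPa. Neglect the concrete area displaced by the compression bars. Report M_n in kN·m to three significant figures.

M_n ≈ 904 kN·m

Assume both tension and compression steel yield.
Net tension couple steel: A_s − A'_s = 4473 mm².
a = (A_s − A'_s) f_y / (0.85 f'_c b) = 1878660/(0.85 × 27.4 × 410) = 196.74 mm.
c = a/β₁ = 196.74/0.85 = 231.46 mm; ε'_s = 0.003(c − d')/c = 0.0025 ≥ f_y/E_s = 0.0021, so compression steel does yield.
M_n = (A_s − A'_s) f_y (d − a/2) + A'_s f_y (d − d') = [1878660 × (520 − 98.37) + 233940 × (520 − 40)] × 10⁻⁶ = 792.10 + 112.29 = 904.39 kN·m.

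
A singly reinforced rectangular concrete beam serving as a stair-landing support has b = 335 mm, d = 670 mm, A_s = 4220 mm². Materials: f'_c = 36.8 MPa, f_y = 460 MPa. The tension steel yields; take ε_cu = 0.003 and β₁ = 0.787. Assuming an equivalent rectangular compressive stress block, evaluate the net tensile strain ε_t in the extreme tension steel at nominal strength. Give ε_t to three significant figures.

a = A_s f_y/(0.85 f'_c b) = 185.25 mm.
β₁ = 0.787, so c = a/β₁ = 185.25/0.787 = 235.39 mm.
From the linear strain diagram with ε_cu = 0.003: ε_t = 0.003 (d − c)/c = 0.003 × (670 − 235.39)/235.39 = 0.00554.
Since ε_t ≥ 0.005, the section is tension-controlled.

ε_t ≈ 0.00554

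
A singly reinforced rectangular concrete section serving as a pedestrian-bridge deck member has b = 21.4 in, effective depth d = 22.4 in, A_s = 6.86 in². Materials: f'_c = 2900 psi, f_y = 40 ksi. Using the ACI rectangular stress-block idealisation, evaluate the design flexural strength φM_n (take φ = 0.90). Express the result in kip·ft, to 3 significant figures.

T = A_s f_y = 6.86 × 40 = 274.4 kips.
a = T/(0.85 f'_c b) = 274.4/(0.85 × 2.9 × 21.4) = 5.202 in.
M_n = T(d − a/2) = 274.4 × (22.4 − 2.601) = 5432.8 kip·in = 5432.8/12 = 452.73 kip·ft.
φM_n = 0.90 × 452.73 = 407.46 kip·ft.

φM_n ≈ 407 kip·ft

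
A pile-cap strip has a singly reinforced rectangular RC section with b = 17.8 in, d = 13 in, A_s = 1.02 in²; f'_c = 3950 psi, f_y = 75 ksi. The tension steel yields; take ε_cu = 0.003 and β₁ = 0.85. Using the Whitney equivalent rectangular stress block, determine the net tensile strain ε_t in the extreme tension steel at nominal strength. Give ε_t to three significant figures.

a = A_s f_y/(0.85 f'_c b) = 1.280 in.
β₁ = 0.85, so c = a/β₁ = 1.280/0.85 = 1.506 in.
From the linear strain diagram with ε_cu = 0.003: ε_t = 0.003 (d − c)/c = 0.003 × (13 − 1.506)/1.506 = 0.0229.
Since ε_t ≥ 0.005, the section is tension-controlled.

ε_t ≈ 0.0229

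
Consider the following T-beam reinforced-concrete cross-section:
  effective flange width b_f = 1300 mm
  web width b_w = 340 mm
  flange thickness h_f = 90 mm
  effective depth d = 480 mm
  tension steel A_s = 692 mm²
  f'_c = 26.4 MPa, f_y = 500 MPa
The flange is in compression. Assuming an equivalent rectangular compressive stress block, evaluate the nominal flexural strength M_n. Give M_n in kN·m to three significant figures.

M_n ≈ 164 kN·m

Tension: T = A_s f_y = 692 × 500 = 346000 N.
Try a within the flange: a = T/(0.85 f'_c b_f) = 346000/(0.85 × 26.4 × 1300) = 11.86 mm.
Since a = 11.86 ≤ h_f = 90 mm, the stress block lies entirely in the flange; analyse as a rectangular beam of width b_f.
M_n = T(d − a/2) = 346000 × (480 − 5.93) = 164.03 × 10⁶ N·mm.
M_n = 164.03 kN·m.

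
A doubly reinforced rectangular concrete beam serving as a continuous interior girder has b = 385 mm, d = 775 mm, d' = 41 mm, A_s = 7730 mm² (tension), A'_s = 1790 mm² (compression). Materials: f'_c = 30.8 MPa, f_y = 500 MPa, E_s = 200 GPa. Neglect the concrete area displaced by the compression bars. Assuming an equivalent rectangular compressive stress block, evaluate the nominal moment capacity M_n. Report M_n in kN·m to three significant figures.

Assume both tension and compression steel yield.
Net tension couple steel: A_s − A'_s = 5940 mm².
a = (A_s − A'_s) f_y / (0.85 f'_c b) = 2970000/(0.85 × 30.8 × 385) = 294.66 mm.
c = a/β₁ = 294.66/0.83 = 355.01 mm; ε'_s = 0.003(c − d')/c = 0.0027 ≥ f_y/E_s = 0.0025, so compression steel does yield.
M_n = (A_s − A'_s) f_y (d − a/2) + A'_s f_y (d − d') = [2970000 × (775 − 147.33) + 895000 × (775 − 41)] × 10⁻⁶ = 1864.18 + 656.93 = 2521.11 kN·m.

M_n ≈ 2520 kN·m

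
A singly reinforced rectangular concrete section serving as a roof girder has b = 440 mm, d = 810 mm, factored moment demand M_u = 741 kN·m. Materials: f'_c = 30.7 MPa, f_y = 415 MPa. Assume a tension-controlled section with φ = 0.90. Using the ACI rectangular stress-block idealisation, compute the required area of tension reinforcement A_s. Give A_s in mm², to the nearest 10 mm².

M_n = M_u/φ = 741/0.90 = 823.333 kN·m.
With M_n = 0.85 f'_c a b (d − a/2), solve the quadratic for a:
a = d − √(d² − 2M_n/(0.85 f'_c b)) = 810 − √(810² − 2 × 823.333×10⁶/(0.85 × 30.7 × 440)) = 93.98 mm.
A_s = 0.85 f'_c a b / f_y = 0.85 × 30.7 × 93.98 × 440 / 415 = 2600.1 mm².

A_s ≈ 2600 mm²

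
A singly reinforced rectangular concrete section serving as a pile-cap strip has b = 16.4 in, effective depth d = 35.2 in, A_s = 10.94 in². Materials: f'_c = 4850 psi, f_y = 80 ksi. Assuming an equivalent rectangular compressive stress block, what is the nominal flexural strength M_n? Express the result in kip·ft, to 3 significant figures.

T = A_s f_y = 10.94 × 80 = 875.2 kips.
a = T/(0.85 f'_c b) = 875.2/(0.85 × 4.85 × 16.4) = 12.945 in.
M_n = T(d − a/2) = 875.2 × (35.2 − 6.4725) = 25142.3 kip·in = 25142.3/12 = 2095.19 kip·ft.

M_n ≈ 2100 kip·ft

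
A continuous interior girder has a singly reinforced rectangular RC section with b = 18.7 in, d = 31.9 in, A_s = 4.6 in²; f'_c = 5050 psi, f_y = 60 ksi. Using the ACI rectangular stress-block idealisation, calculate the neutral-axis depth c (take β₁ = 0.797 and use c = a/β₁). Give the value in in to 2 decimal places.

T = A_s f_y = 4.6 × 60 = 276 kips.
a = T/(0.85 f'_c b) = 276/(0.85 × 5.05 × 18.7) = 3.4384 in.
With β₁ = 0.797, c = a/β₁ = 3.4384/0.797 = 4.31 in.

c ≈ 4.31 in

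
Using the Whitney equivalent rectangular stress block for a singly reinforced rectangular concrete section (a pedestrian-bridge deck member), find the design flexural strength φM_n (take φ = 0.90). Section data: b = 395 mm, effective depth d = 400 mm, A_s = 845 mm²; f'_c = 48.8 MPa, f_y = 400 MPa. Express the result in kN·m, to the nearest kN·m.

T = A_s f_y = 845 × 400 = 338000 N = 338 kN.
From C = T: a = T/(0.85 f'_c b) = 338000/(0.85 × 48.8 × 395) = 20.63 mm.
M_n = T(d − a/2) = 338 kN × (400 − 10.315) mm = 131.71 kN·m.
φM_n = 0.90 × 131.71 = 118.54 kN·m.

φM_n ≈ 119 kN·m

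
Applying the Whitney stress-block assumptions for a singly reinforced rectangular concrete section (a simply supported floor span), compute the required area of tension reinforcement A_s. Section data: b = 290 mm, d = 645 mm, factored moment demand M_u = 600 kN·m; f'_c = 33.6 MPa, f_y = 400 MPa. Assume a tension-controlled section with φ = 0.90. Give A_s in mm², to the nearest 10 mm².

A_s ≈ 2900 mm²

M_n = M_u/φ = 600/0.90 = 666.667 kN·m.
With M_n = 0.85 f'_c a b (d − a/2), solve the quadratic for a:
a = d − √(d² − 2M_n/(0.85 f'_c b)) = 645 − √(645² − 2 × 666.667×10⁶/(0.85 × 33.6 × 290)) = 139.98 mm.
A_s = 0.85 f'_c a b / f_y = 0.85 × 33.6 × 139.98 × 290 / 400 = 2898.4 mm².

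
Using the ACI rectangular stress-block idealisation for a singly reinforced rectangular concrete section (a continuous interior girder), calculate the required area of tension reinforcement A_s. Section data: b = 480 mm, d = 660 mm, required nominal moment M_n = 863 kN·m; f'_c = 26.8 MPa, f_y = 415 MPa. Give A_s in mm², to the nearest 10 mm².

With M_n = 0.85 f'_c a b (d − a/2), solve the quadratic for a:
a = d − √(d² − 2M_n/(0.85 f'_c b)) = 660 − √(660² − 2 × 863×10⁶/(0.85 × 26.8 × 480)) = 132.98 mm.
A_s = 0.85 f'_c a b / f_y = 0.85 × 26.8 × 132.98 × 480 / 415 = 3503.8 mm².

A_s ≈ 3500 mm²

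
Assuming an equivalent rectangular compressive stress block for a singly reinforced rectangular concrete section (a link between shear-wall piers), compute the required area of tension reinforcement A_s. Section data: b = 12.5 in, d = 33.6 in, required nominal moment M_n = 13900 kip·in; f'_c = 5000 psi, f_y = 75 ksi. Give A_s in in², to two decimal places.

A_s ≈ 6.37 in²

From M_n = 0.85 f'_c a b (d − a/2):
a = d − √(d² − 2M_n/(0.85 f'_c b)) = 33.6 − √(33.6² − 2 × 13900/(0.85 × 5 × 12.5)) = 8.990 in.
A_s = 0.85 f'_c a b / f_y = 0.85 × 5 × 8.990 × 12.5 / 75 = 6.368 in².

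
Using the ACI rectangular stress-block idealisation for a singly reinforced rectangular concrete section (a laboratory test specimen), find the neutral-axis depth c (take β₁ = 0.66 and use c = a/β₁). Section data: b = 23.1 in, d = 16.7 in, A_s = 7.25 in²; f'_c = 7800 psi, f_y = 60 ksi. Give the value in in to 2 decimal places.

T = A_s f_y = 7.25 × 60 = 435 kips.
a = T/(0.85 f'_c b) = 435/(0.85 × 7.8 × 23.1) = 2.8403 in.
With β₁ = 0.66, c = a/β₁ = 2.8403/0.66 = 4.30 in.

c ≈ 4.30 in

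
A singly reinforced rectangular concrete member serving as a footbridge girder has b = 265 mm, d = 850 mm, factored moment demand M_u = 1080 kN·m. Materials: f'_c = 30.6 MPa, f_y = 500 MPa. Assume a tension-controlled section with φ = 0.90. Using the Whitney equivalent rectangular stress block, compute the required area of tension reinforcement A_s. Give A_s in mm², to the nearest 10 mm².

A_s ≈ 3280 mm²

M_n = M_u/φ = 1080/0.90 = 1200 kN·m.
With M_n = 0.85 f'_c a b (d − a/2), solve the quadratic for a:
a = d − √(d² − 2M_n/(0.85 f'_c b)) = 850 − √(850² − 2 × 1200×10⁶/(0.85 × 30.6 × 265)) = 238.20 mm.
A_s = 0.85 f'_c a b / f_y = 0.85 × 30.6 × 238.20 × 265 / 500 = 3283.7 mm².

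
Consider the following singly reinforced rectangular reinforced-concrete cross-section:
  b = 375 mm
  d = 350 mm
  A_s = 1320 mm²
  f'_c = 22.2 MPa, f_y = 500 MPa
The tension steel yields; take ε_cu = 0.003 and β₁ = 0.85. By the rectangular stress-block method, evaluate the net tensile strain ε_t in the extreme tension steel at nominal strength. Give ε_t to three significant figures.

ε_t ≈ 0.00657

a = A_s f_y/(0.85 f'_c b) = 93.27 mm.
β₁ = 0.85, so c = a/β₁ = 93.27/0.85 = 109.73 mm.
From the linear strain diagram with ε_cu = 0.003: ε_t = 0.003 (d − c)/c = 0.003 × (350 − 109.73)/109.73 = 0.00657.
Since ε_t ≥ 0.005, the section is tension-controlled.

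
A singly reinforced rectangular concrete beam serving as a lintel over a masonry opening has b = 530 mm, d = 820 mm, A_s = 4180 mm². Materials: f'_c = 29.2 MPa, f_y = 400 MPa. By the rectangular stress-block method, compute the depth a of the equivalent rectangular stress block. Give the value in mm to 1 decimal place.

a ≈ 127.1 mm

T = A_s f_y = 4180 × 400 = 1672000 N = 1672 kN.
Setting C = 0.85 f'_c a b equal to T: a = 1672000/(0.85 × 29.2 × 530) = 127.1 mm.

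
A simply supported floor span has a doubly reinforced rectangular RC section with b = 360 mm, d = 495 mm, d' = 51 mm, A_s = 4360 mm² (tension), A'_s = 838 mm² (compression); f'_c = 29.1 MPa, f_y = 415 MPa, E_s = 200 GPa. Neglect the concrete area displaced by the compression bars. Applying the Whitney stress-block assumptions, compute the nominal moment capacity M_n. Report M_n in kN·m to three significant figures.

M_n ≈ 758 kN·m

Assume both tension and compression steel yield.
Net tension couple steel: A_s − A'_s = 3522 mm².
a = (A_s − A'_s) f_y / (0.85 f'_c b) = 1461630/(0.85 × 29.1 × 360) = 164.14 mm.
c = a/β₁ = 164.14/0.842 = 194.94 mm; ε'_s = 0.003(c − d')/c = 0.0022 ≥ f_y/E_s = 0.0021, so compression steel does yield.
M_n = (A_s − A'_s) f_y (d − a/2) + A'_s f_y (d − d') = [1461630 × (495 − 82.07) + 347770 × (495 − 51)] × 10⁻⁶ = 603.55 + 154.41 = 757.96 kN·m.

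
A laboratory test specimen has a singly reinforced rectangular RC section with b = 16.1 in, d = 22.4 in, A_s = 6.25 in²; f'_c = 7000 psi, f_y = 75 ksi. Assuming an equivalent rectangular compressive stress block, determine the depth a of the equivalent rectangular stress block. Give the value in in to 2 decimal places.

T = A_s f_y = 6.25 × 75 = 468.75 kips.
a = T/(0.85 f'_c b) = 468.75/(0.85 × 7 × 16.1) = 4.89 in.

a ≈ 4.89 in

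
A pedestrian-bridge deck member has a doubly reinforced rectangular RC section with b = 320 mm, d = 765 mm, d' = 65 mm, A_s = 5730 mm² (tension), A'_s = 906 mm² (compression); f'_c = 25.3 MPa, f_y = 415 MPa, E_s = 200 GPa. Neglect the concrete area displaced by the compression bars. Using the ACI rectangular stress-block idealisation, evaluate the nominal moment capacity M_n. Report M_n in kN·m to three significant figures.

M_n ≈ 1500 kN·m

Assume both tension and compression steel yield.
Net tension couple steel: A_s − A'_s = 4824 mm².
a = (A_s − A'_s) f_y / (0.85 f'_c b) = 2001960/(0.85 × 25.3 × 320) = 290.91 mm.
c = a/β₁ = 290.91/0.85 = 342.25 mm; ε'_s = 0.003(c − d')/c = 0.0024 ≥ f_y/E_s = 0.0021, so compression steel does yield.
M_n = (A_s − A'_s) f_y (d − a/2) + A'_s f_y (d − d') = [2001960 × (765 − 145.455) + 375990 × (765 − 65)] × 10⁻⁶ = 1240.30 + 263.19 = 1503.49 kN·m.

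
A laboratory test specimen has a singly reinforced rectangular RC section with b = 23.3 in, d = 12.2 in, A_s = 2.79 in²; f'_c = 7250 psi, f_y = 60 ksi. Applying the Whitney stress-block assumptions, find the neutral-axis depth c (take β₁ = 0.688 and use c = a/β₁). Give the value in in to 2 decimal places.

T = A_s f_y = 2.79 × 60 = 167.4 kips.
a = T/(0.85 f'_c b) = 167.4/(0.85 × 7.25 × 23.3) = 1.1658 in.
With β₁ = 0.688, c = a/β₁ = 1.1658/0.688 = 1.69 in.

c ≈ 1.69 in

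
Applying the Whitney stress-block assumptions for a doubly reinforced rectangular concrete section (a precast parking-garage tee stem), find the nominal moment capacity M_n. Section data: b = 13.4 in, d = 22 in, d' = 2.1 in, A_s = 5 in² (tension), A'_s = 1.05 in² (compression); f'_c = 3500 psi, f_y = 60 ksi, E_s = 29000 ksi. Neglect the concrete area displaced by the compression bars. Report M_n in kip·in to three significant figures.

M_n ≈ 5760 kip·in

Assume both steels yield.
a = (A_s − A'_s) f_y/(0.85 f'_c b) = (5 − 1.05) × 60/(0.85 × 3.5 × 13.4) = 5.945 in.
c = a/β₁ = 5.945/0.85 = 6.994 in; ε'_s = 0.003(c − d')/c = 0.0021 ≥ ε_y = 0.0021, so the compression steel yields.
M_n = (A_s − A'_s) f_y (d − a/2) + A'_s f_y (d − d') = 237 × (22 − 2.9725) + 63 × (22 − 2.1) = 4509.5 + 1253.7 = 5763.2 kip·in.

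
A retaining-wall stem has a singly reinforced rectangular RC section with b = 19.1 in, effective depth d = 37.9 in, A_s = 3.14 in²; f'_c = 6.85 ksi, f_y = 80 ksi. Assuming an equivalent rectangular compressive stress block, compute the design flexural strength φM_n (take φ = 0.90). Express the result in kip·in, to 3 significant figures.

T = A_s f_y = 3.14 × 80 = 251.2 kips.
a = T/(0.85 f'_c b) = 251.2/(0.85 × 6.85 × 19.1) = 2.259 in.
M_n = T(d − a/2) = 251.2 × (37.9 − 1.1295) = 9236.7 kip·in.
φM_n = 0.90 × 9236.7 = 8313.0 kip·in.

φM_n ≈ 8310 kip·in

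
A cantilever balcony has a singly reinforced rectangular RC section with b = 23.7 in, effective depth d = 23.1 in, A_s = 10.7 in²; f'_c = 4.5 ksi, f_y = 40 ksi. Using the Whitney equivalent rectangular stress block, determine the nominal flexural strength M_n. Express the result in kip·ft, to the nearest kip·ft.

M_n ≈ 740 kip·ft

T = A_s f_y = 10.7 × 40 = 428 kips.
a = T/(0.85 f'_c b) = 428/(0.85 × 4.5 × 23.7) = 4.721 in.
M_n = T(d − a/2) = 428 × (23.1 − 2.3605) = 8876.5 kip·in = 8876.5/12 = 739.71 kip·ft.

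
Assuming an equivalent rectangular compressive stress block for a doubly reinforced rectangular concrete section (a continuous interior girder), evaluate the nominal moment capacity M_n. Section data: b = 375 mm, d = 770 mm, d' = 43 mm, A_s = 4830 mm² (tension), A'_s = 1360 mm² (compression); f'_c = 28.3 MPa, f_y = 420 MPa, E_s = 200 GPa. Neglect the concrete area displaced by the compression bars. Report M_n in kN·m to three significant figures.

M_n ≈ 1420 kN·m

Assume both tension and compression steel yield.
Net tension couple steel: A_s − A'_s = 3470 mm².
a = (A_s − A'_s) f_y / (0.85 f'_c b) = 1457400/(0.85 × 28.3 × 375) = 161.56 mm.
c = a/β₁ = 161.56/0.848 = 190.52 mm; ε'_s = 0.003(c − d')/c = 0.0023 ≥ f_y/E_s = 0.0021, so compression steel does yield.
M_n = (A_s − A'_s) f_y (d − a/2) + A'_s f_y (d − d') = [1457400 × (770 − 80.78) + 571200 × (770 − 43)] × 10⁻⁶ = 1004.47 + 415.26 = 1419.73 kN·m.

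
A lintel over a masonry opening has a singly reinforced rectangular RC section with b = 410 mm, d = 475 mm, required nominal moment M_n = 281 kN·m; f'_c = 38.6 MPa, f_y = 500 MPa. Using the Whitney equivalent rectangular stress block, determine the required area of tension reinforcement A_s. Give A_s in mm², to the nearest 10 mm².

A_s ≈ 1240 mm²

With M_n = 0.85 f'_c a b (d − a/2), solve the quadratic for a:
a = d − √(d² − 2M_n/(0.85 f'_c b)) = 475 − √(475² − 2 × 281×10⁶/(0.85 × 38.6 × 410)) = 46.23 mm.
A_s = 0.85 f'_c a b / f_y = 0.85 × 38.6 × 46.23 × 410 / 500 = 1243.8 mm².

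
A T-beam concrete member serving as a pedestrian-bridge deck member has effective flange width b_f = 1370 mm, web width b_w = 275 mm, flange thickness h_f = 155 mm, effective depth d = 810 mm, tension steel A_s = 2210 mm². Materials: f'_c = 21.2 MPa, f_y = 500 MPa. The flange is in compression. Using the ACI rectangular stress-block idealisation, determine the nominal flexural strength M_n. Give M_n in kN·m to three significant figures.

M_n ≈ 870 kN·m

Tension: T = A_s f_y = 2210 × 500 = 1105000 N.
Try a within the flange: a = T/(0.85 f'_c b_f) = 1105000/(0.85 × 21.2 × 1370) = 44.76 mm.
Since a = 44.76 ≤ h_f = 155 mm, the stress block lies entirely in the flange; analyse as a rectangular beam of width b_f.
M_n = T(d − a/2) = 1105000 × (810 − 22.38) = 870.32 × 10⁶ N·mm.
M_n = 870.32 kN·m.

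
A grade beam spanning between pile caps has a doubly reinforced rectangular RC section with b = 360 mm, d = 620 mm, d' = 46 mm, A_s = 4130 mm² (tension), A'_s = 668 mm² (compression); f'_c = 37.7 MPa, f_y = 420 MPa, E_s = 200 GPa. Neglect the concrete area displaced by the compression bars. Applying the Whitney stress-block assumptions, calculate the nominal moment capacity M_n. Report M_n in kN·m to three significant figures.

Assume both tension and compression steel yield.
Net tension couple steel: A_s − A'_s = 3462 mm².
a = (A_s − A'_s) f_y / (0.85 f'_c b) = 1454040/(0.85 × 37.7 × 360) = 126.04 mm.
c = a/β₁ = 126.04/0.781 = 161.38 mm; ε'_s = 0.003(c − d')/c = 0.0021 ≥ f_y/E_s = 0.0021, so compression steel does yield.
M_n = (A_s − A'_s) f_y (d − a/2) + A'_s f_y (d − d') = [1454040 × (620 − 63.02) + 280560 × (620 − 46)] × 10⁻⁶ = 809.87 + 161.04 = 970.91 kN·m.

M_n ≈ 971 kN·m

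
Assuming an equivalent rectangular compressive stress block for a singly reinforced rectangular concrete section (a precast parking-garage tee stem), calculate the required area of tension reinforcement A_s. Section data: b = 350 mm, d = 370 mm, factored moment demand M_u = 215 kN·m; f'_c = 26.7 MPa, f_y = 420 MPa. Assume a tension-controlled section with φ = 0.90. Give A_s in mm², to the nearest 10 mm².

M_n = M_u/φ = 215/0.90 = 238.889 kN·m.
With M_n = 0.85 f'_c a b (d − a/2), solve the quadratic for a:
a = d − √(d² − 2M_n/(0.85 f'_c b)) = 370 − √(370² − 2 × 238.889×10⁶/(0.85 × 26.7 × 350)) = 92.96 mm.
A_s = 0.85 f'_c a b / f_y = 0.85 × 26.7 × 92.96 × 350 / 420 = 1758.1 mm².

A_s ≈ 1760 mm²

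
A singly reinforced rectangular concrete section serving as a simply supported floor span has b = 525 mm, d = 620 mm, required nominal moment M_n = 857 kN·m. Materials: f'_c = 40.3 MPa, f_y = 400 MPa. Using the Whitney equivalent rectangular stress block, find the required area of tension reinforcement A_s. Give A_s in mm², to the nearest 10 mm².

With M_n = 0.85 f'_c a b (d − a/2), solve the quadratic for a:
a = d − √(d² − 2M_n/(0.85 f'_c b)) = 620 − √(620² − 2 × 857×10⁶/(0.85 × 40.3 × 525)) = 82.33 mm.
A_s = 0.85 f'_c a b / f_y = 0.85 × 40.3 × 82.33 × 525 / 400 = 3701.5 mm².

A_s ≈ 3700 mm²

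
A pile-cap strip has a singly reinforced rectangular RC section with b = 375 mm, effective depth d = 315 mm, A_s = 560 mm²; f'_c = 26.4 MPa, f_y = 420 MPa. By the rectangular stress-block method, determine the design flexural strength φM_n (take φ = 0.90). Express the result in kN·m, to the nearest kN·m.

T = A_s f_y = 560 × 420 = 235200 N = 235.2 kN.
From C = T: a = T/(0.85 f'_c b) = 235200/(0.85 × 26.4 × 375) = 27.95 mm.
M_n = T(d − a/2) = 235.2 kN × (315 − 13.975) mm = 70.80 kN·m.
φM_n = 0.90 × 70.80 = 63.72 kN·m.

φM_n ≈ 64 kN·m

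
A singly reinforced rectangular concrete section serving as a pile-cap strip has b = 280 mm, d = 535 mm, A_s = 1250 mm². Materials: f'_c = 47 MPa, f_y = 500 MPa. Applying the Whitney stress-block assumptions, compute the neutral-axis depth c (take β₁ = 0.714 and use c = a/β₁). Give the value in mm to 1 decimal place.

T = A_s f_y = 1250 × 500 = 625000 N = 625 kN.
Setting C = 0.85 f'_c a b equal to T: a = 625000/(0.85 × 47 × 280) = 55.873 mm.
With β₁ = 0.714, c = a/β₁ = 55.873/0.714 = 78.3 mm.

c ≈ 78.3 mm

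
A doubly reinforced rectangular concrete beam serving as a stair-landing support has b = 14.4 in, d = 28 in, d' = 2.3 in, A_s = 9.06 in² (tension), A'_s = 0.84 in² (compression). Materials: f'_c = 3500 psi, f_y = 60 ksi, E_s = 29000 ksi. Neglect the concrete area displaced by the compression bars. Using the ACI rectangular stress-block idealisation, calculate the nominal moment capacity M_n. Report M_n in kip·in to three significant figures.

Assume both steels yield.
a = (A_s − A'_s) f_y/(0.85 f'_c b) = (9.06 − 0.84) × 60/(0.85 × 3.5 × 14.4) = 11.513 in.
c = a/β₁ = 11.513/0.85 = 13.545 in; ε'_s = 0.003(c − d')/c = 0.0025 ≥ ε_y = 0.0021, so the compression steel yields.
M_n = (A_s − A'_s) f_y (d − a/2) + A'_s f_y (d − d') = 493.2 × (28 − 5.7565) + 50.4 × (28 − 2.3) = 10970.5 + 1295.3 = 12265.8 kip·in.

M_n ≈ 12300 kip·in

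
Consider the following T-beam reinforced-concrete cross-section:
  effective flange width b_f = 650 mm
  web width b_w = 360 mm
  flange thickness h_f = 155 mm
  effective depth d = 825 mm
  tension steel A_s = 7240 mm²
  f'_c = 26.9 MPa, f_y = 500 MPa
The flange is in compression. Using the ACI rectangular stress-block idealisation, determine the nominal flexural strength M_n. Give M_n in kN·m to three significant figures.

Tension: T = A_s f_y = 7240 × 500 = 3620000 N.
Try a within the flange: a = T/(0.85 f'_c b_f) = 3620000/(0.85 × 26.9 × 650) = 243.57 mm.
a = 243.57 > h_f = 155 mm: the block extends into the web. Split into flange-overhang and web parts.
C_f = 0.85 f'_c (b_f − b_w) h_f = 0.85 × 26.9 × (650 − 360) × 155 = 1027782 N.
Remaining web compression depth: a_w = (T − C_f)/(0.85 f'_c b_w) = (3620000 − 1027782)/(0.85 × 26.9 × 360) = 314.92 mm.
M_n = C_f(d − h_f/2) + (T − C_f)(d − a_w/2) = 1027782 × (825 − 77.5) + 2592218 × (825 − 157.46) = 768.27 + 1730.41 = 2498.68 × 10⁶ N·mm.
M_n = 2498.68 kN·m.

M_n ≈ 2500 kN·m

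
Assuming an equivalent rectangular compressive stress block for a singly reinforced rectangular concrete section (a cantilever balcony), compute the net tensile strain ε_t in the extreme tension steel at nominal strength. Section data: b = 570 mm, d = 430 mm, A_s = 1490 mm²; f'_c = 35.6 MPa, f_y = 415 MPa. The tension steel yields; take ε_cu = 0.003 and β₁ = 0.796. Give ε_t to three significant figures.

ε_t ≈ 0.0256

a = A_s f_y/(0.85 f'_c b) = 35.85 mm.
β₁ = 0.796, so c = a/β₁ = 35.85/0.796 = 45.04 mm.
From the linear strain diagram with ε_cu = 0.003: ε_t = 0.003 (d − c)/c = 0.003 × (430 − 45.04)/45.04 = 0.0256.
Since ε_t ≥ 0.005, the section is tension-controlled.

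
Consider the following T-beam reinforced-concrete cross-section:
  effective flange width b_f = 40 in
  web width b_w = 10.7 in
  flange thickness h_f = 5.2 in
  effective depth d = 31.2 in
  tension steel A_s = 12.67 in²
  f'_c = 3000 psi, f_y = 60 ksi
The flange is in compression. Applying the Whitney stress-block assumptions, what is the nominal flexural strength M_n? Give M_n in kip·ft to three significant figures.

Tension: T = A_s f_y = 12.67 × 60 = 760.2 kips.
Try a within the flange: a = T/(0.85 f'_c b_f) = 760.2/(0.85 × 3 × 40) = 7.453 in.
a = 7.453 > h_f = 5.2 in: the block extends into the web. Split into flange-overhang and web parts.
C_f = 0.85 f'_c (b_f − b_w) h_f = 0.85 × 3 × (40 − 10.7) × 5.2 = 388.5 kips.
Remaining web compression depth: a_w = (T − C_f)/(0.85 f'_c b_w) = (760.2 − 388.5)/(0.85 × 3 × 10.7) = 13.623 in.
M_n = C_f(d − h_f/2) + (T − C_f)(d − a_w/2) = 388.5 × (31.2 − 2.6) + 371.7 × (31.2 − 6.8115) = 11111.1 + 9065.2 = 20176.3 kip·in.
M_n = 20176.3/12 = 1681.36 kip·ft.

M_n ≈ 1680 kip·ft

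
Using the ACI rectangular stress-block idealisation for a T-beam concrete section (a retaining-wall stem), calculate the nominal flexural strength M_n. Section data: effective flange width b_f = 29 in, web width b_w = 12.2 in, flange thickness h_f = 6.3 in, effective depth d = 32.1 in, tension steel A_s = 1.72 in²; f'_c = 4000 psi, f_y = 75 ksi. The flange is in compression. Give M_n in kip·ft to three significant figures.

Tension: T = A_s f_y = 1.72 × 75 = 129 kips.
Try a within the flange: a = T/(0.85 f'_c b_f) = 129/(0.85 × 4 × 29) = 1.308 in.
Since a = 1.308 ≤ h_f = 6.3 in, the stress block lies entirely in the flange; analyse as a rectangular beam of width b_f.
M_n = T(d − a/2) = 129 × (32.1 − 0.654) = 4056.5 kip·in.
M_n = 4056.5/12 = 338.04 kip·ft.

M_n ≈ 338 kip·ft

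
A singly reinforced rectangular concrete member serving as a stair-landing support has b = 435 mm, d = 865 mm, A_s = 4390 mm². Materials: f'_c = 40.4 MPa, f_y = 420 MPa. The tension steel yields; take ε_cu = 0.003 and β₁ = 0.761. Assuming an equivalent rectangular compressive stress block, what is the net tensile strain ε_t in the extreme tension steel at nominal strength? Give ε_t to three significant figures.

a = A_s f_y/(0.85 f'_c b) = 123.43 mm.
β₁ = 0.761, so c = a/β₁ = 123.43/0.761 = 162.19 mm.
From the linear strain diagram with ε_cu = 0.003: ε_t = 0.003 (d − c)/c = 0.003 × (865 − 162.19)/162.19 = 0.0130.
Since ε_t ≥ 0.005, the section is tension-controlled.

ε_t ≈ 0.0130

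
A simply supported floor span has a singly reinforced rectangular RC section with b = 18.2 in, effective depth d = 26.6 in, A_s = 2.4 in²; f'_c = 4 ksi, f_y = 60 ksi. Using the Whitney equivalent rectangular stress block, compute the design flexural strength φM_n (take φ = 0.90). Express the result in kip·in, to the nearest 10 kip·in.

T = A_s f_y = 2.4 × 60 = 144 kips.
a = T/(0.85 f'_c b) = 144/(0.85 × 4 × 18.2) = 2.327 in.
M_n = T(d − a/2) = 144 × (26.6 − 1.1635) = 3662.9 kip·in.
φM_n = 0.90 × 3662.9 = 3296.6 kip·in.

φM_n ≈ 3300 kip·in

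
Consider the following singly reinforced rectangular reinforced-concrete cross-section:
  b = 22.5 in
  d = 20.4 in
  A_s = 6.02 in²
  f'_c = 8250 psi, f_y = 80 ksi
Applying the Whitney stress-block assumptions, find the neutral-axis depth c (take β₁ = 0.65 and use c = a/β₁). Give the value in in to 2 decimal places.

c ≈ 4.70 in

T = A_s f_y = 6.02 × 80 = 481.6 kips.
a = T/(0.85 f'_c b) = 481.6/(0.85 × 8.25 × 22.5) = 3.0523 in.
With β₁ = 0.65, c = a/β₁ = 3.0523/0.65 = 4.70 in.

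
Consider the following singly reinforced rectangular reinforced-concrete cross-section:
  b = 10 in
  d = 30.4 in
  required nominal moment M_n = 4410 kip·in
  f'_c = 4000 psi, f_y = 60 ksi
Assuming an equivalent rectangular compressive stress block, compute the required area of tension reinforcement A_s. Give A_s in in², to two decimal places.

A_s ≈ 2.62 in²

From M_n = 0.85 f'_c a b (d − a/2):
a = d − √(d² − 2M_n/(0.85 f'_c b)) = 30.4 − √(30.4² − 2 × 4410/(0.85 × 4 × 10)) = 4.617 in.
A_s = 0.85 f'_c a b / f_y = 0.85 × 4 × 4.617 × 10 / 60 = 2.616 in².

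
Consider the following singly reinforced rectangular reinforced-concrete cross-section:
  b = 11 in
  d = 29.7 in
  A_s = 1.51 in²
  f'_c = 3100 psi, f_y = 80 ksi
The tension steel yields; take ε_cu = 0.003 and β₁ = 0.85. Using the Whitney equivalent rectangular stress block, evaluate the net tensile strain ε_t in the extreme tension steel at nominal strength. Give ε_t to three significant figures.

a = A_s f_y/(0.85 f'_c b) = 4.168 in.
β₁ = 0.85, so c = a/β₁ = 4.168/0.85 = 4.904 in.
From the linear strain diagram with ε_cu = 0.003: ε_t = 0.003 (d − c)/c = 0.003 × (29.7 − 4.904)/4.904 = 0.0152.
Since ε_t ≥ 0.005, the section is tension-controlled.

ε_t ≈ 0.0152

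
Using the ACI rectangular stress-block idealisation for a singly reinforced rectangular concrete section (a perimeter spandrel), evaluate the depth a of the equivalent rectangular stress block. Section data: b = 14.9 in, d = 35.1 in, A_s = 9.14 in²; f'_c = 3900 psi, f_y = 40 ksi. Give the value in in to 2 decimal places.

a ≈ 7.40 in

T = A_s f_y = 9.14 × 40 = 365.6 kips.
a = T/(0.85 f'_c b) = 365.6/(0.85 × 3.9 × 14.9) = 7.40 in.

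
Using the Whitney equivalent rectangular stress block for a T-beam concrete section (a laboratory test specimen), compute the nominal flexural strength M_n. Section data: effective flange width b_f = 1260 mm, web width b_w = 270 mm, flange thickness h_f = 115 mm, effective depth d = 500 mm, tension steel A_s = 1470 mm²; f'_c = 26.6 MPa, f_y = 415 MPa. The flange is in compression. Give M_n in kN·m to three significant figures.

M_n ≈ 298 kN·m

Tension: T = A_s f_y = 1470 × 415 = 610050 N.
Try a within the flange: a = T/(0.85 f'_c b_f) = 610050/(0.85 × 26.6 × 1260) = 21.41 mm.
Since a = 21.41 ≤ h_f = 115 mm, the stress block lies entirely in the flange; analyse as a rectangular beam of width b_f.
M_n = T(d − a/2) = 610050 × (500 − 10.705) = 298.49 × 10⁶ N·mm.
M_n = 298.49 kN·m.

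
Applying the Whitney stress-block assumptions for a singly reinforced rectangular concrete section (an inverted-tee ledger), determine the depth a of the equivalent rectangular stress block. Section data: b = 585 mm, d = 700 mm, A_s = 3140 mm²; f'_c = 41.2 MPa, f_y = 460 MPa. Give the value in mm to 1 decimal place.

a ≈ 70.5 mm

T = A_s f_y = 3140 × 460 = 1444400 N = 1444.4 kN.
Setting C = 0.85 f'_c a b equal to T: a = 1444400/(0.85 × 41.2 × 585) = 70.5 mm.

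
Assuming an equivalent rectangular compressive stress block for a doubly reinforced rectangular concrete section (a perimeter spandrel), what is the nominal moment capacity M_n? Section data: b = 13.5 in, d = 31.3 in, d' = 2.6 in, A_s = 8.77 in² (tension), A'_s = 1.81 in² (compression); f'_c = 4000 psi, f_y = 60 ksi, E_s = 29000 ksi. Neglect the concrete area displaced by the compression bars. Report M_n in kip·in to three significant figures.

Assume both steels yield.
a = (A_s − A'_s) f_y/(0.85 f'_c b) = (8.77 − 1.81) × 60/(0.85 × 4 × 13.5) = 9.098 in.
c = a/β₁ = 9.098/0.85 = 10.704 in; ε'_s = 0.003(c − d')/c = 0.0023 ≥ ε_y = 0.0021, so the compression steel yields.
M_n = (A_s − A'_s) f_y (d − a/2) + A'_s f_y (d − d') = 417.6 × (31.3 − 4.549) + 108.6 × (31.3 − 2.6) = 11171.2 + 3116.8 = 14288.0 kip·in.

M_n ≈ 14300 kip·in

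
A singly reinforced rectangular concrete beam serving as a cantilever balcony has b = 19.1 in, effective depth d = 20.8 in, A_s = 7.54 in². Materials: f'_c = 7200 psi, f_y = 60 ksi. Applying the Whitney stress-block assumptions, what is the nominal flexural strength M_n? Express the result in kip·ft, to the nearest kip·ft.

M_n ≈ 711 kip·ft

T = A_s f_y = 7.54 × 60 = 452.4 kips.
a = T/(0.85 f'_c b) = 452.4/(0.85 × 7.2 × 19.1) = 3.870 in.
M_n = T(d − a/2) = 452.4 × (20.8 − 1.935) = 8534.5 kip·in = 8534.5/12 = 711.21 kip·ft.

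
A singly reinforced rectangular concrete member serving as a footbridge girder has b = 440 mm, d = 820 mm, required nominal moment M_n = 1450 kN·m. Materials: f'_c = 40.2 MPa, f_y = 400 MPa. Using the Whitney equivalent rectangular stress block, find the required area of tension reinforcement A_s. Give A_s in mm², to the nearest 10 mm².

With M_n = 0.85 f'_c a b (d − a/2), solve the quadratic for a:
a = d − √(d² − 2M_n/(0.85 f'_c b)) = 820 − √(820² − 2 × 1450×10⁶/(0.85 × 40.2 × 440)) = 127.53 mm.
A_s = 0.85 f'_c a b / f_y = 0.85 × 40.2 × 127.53 × 440 / 400 = 4793.5 mm².

A_s ≈ 4790 mm²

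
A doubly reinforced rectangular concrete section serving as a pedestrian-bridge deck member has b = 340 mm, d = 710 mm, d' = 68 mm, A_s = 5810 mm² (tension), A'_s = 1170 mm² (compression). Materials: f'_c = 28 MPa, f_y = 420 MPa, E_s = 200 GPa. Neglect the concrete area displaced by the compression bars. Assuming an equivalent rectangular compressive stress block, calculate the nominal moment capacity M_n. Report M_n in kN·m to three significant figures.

Assume both tension and compression steel yield.
Net tension couple steel: A_s − A'_s = 4640 mm².
a = (A_s − A'_s) f_y / (0.85 f'_c b) = 1948800/(0.85 × 28 × 340) = 240.83 mm.
c = a/β₁ = 240.83/0.85 = 283.33 mm; ε'_s = 0.003(c − d')/c = 0.0023 ≥ f_y/E_s = 0.0021, so compression steel does yield.
M_n = (A_s − A'_s) f_y (d − a/2) + A'_s f_y (d − d') = [1948800 × (710 − 120.415) + 491400 × (710 − 68)] × 10⁻⁶ = 1148.98 + 315.48 = 1464.46 kN·m.

M_n ≈ 1460 kN·m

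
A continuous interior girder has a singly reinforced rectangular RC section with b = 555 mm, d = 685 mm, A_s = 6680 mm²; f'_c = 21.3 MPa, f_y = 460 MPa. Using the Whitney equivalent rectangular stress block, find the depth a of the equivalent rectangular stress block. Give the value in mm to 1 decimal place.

a ≈ 305.8 mm

T = A_s f_y = 6680 × 460 = 3072800 N = 3072.8 kN.
Setting C = 0.85 f'_c a b equal to T: a = 3072800/(0.85 × 21.3 × 555) = 305.8 mm.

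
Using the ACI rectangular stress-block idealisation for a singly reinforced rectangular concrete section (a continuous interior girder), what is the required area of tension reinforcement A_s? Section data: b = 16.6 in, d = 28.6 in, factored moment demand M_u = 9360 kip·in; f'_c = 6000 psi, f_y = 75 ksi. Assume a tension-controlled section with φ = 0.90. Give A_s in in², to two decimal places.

M_n = M_u/φ = 9360/0.90 = 10400 kip·in.
From M_n = 0.85 f'_c a b (d − a/2):
a = d − √(d² − 2M_n/(0.85 f'_c b)) = 28.6 − √(28.6² − 2 × 10400/(0.85 × 6 × 16.6)) = 4.678 in.
A_s = 0.85 f'_c a b / f_y = 0.85 × 6 × 4.678 × 16.6 / 75 = 5.281 in².

A_s ≈ 5.28 in²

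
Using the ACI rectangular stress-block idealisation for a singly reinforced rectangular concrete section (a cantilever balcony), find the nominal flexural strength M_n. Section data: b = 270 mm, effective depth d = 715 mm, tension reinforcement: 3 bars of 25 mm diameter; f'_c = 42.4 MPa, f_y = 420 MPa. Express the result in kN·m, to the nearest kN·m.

M_n ≈ 423 kN·m

A_s = 3 × 491 = 1473 mm².
T = A_s f_y = 1473 × 420 = 618660 N = 618.66 kN.
From C = T: a = T/(0.85 f'_c b) = 618660/(0.85 × 42.4 × 270) = 63.58 mm.
M_n = T(d − a/2) = 618.66 kN × (715 − 31.79) mm = 422.67 kN·m.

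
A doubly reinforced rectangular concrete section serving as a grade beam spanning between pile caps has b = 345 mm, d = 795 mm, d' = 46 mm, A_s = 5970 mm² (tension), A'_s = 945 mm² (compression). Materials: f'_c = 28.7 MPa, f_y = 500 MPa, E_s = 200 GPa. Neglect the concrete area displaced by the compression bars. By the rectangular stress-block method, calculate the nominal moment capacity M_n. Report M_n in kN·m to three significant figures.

M_n ≈ 1980 kN·m

Assume both tension and compression steel yield.
Net tension couple steel: A_s − A'_s = 5025 mm².
a = (A_s − A'_s) f_y / (0.85 f'_c b) = 2512500/(0.85 × 28.7 × 345) = 298.53 mm.
c = a/β₁ = 298.53/0.845 = 353.29 mm; ε'_s = 0.003(c − d')/c = 0.0026 ≥ f_y/E_s = 0.0025, so compression steel does yield.
M_n = (A_s − A'_s) f_y (d − a/2) + A'_s f_y (d − d') = [2512500 × (795 − 149.265) + 472500 × (795 − 46)] × 10⁻⁶ = 1622.41 + 353.90 = 1976.31 kN·m.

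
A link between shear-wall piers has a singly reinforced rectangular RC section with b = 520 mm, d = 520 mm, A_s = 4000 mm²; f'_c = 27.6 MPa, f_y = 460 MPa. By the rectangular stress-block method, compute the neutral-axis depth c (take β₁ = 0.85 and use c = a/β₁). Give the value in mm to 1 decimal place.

T = A_s f_y = 4000 × 460 = 1840000 N = 1840 kN.
Setting C = 0.85 f'_c a b equal to T: a = 1840000/(0.85 × 27.6 × 520) = 150.830 mm.
With β₁ = 0.85, c = a/β₁ = 150.830/0.85 = 177.4 mm.

c ≈ 177.4 mm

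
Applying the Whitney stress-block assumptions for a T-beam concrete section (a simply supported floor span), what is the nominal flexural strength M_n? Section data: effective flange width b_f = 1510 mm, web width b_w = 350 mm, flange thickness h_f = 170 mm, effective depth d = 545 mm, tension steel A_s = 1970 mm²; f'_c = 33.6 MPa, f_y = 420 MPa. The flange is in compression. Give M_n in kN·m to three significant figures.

Tension: T = A_s f_y = 1970 × 420 = 827400 N.
Try a within the flange: a = T/(0.85 f'_c b_f) = 827400/(0.85 × 33.6 × 1510) = 19.19 mm.
Since a = 19.19 ≤ h_f = 170 mm, the stress block lies entirely in the flange; analyse as a rectangular beam of width b_f.
M_n = T(d − a/2) = 827400 × (545 − 9.595) = 442.99 × 10⁶ N·mm.
M_n = 442.99 kN·m.

M_n ≈ 443 kN·m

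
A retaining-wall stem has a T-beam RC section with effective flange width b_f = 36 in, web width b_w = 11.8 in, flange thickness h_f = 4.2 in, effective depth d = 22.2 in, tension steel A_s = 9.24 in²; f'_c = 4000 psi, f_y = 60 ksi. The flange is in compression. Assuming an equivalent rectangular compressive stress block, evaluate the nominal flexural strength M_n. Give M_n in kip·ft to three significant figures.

M_n ≈ 920 kip·ft

Tension: T = A_s f_y = 9.24 × 60 = 554.4 kips.
Try a within the flange: a = T/(0.85 f'_c b_f) = 554.4/(0.85 × 4 × 36) = 4.529 in.
a = 4.529 > h_f = 4.2 in: the block extends into the web. Split into flange-overhang and web parts.
C_f = 0.85 f'_c (b_f − b_w) h_f = 0.85 × 4 × (36 − 11.8) × 4.2 = 345.6 kips.
Remaining web compression depth: a_w = (T − C_f)/(0.85 f'_c b_w) = (554.4 − 345.6)/(0.85 × 4 × 11.8) = 5.204 in.
M_n = C_f(d − h_f/2) + (T − C_f)(d − a_w/2) = 345.6 × (22.2 − 2.1) + 208.8 × (22.2 − 2.602) = 6946.6 + 4092.1 = 11038.7 kip·in.
M_n = 11038.7/12 = 919.89 kip·ft.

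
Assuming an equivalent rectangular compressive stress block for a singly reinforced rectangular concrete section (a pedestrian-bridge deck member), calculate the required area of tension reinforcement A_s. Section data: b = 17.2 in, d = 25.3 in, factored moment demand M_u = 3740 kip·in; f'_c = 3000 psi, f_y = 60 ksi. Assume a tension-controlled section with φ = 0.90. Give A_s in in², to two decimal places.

A_s ≈ 2.98 in²

M_n = M_u/φ = 3740/0.90 = 4155.56 kip·in.
From M_n = 0.85 f'_c a b (d − a/2):
a = d − √(d² − 2M_n/(0.85 f'_c b)) = 25.3 − √(25.3² − 2 × 4155.56/(0.85 × 3 × 17.2)) = 4.073 in.
A_s = 0.85 f'_c a b / f_y = 0.85 × 3 × 4.073 × 17.2 / 60 = 2.977 in².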